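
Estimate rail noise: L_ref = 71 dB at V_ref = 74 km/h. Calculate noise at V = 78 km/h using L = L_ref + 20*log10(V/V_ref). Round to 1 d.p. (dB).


V/V_ref = 78 / 74 = 1.054054
log10(1.054054) = 0.022863
20 * 0.022863 = 0.4573
L = 71 + 0.4573 = 71.5 dB

71.5


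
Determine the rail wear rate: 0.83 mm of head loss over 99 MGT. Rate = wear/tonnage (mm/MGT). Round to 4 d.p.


Wear rate = total wear / cumulative tonnage
Rate = 0.83 / 99
Rate = 0.0084 mm/MGT

0.0084


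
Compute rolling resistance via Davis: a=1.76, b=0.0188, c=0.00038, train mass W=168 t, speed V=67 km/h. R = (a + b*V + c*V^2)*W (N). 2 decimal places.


b*V = 0.0188 * 67 = 1.2596
c*V^2 = 0.00038 * 4489 = 1.70582
R_per_t = 1.76 + 1.2596 + 1.70582 = 4.72542 N/t
R_total = 4.72542 * 168 = 793.87 N

793.87


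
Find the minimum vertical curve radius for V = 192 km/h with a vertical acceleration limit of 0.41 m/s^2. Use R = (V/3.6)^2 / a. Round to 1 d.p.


Convert speed: V = 192 / 3.6 = 53.3333 m/s
V^2 = 2844.4444 m^2/s^2
R_v = 2844.4444 / 0.41
R_v = 6937.7 m

6937.7


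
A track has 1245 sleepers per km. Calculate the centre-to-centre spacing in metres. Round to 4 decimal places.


Spacing = 1000 m / number of sleepers
Spacing = 1000 / 1245
Spacing = 0.8032 m

0.8032


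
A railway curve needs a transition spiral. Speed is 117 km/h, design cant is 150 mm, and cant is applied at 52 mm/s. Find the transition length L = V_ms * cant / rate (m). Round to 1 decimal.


Convert speed: V = 117 / 3.6 = 32.5 m/s
L = 32.5 * 150 / 52
L = 4875.0 / 52
L = 93.8 m

93.8


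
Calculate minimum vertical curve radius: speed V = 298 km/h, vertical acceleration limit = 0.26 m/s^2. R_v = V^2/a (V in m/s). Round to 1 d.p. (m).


Convert speed: V = 298 / 3.6 = 82.7778 m/s
V^2 = 6852.1605 m^2/s^2
R_v = 6852.1605 / 0.26
R_v = 26354.5 m

26354.5


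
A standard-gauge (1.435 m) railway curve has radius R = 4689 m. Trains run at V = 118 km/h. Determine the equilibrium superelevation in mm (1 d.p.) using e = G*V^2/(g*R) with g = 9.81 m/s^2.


Convert speed: V = 118 / 3.6 = 32.7778 m/s
Apply formula: e = 1.435 * 32.7778^2 / (9.81 * 4689)
e = 1.435 * 1074.3827 / 45999.09
e = 0.033517 m = 33.5 mm

33.5


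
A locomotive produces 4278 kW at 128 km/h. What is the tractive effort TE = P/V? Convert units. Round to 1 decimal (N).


Convert: P = 4278 kW = 4278000 W
V = 128 / 3.6 = 35.5556 m/s
TE = 4278000 / 35.5556
TE = 120318.8 N

120318.8


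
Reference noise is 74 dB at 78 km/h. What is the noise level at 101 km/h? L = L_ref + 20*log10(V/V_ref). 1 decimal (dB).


V/V_ref = 101 / 78 = 1.294872
log10(1.294872) = 0.112227
20 * 0.112227 = 2.2445
L = 74 + 2.2445 = 76.2 dB

76.2


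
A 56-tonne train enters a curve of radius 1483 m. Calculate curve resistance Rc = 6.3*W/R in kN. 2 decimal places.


Rc = 6.3 * W / R
Rc = 6.3 * 56 / 1483
Rc = 352.8 / 1483
Rc = 0.24 kN

0.24


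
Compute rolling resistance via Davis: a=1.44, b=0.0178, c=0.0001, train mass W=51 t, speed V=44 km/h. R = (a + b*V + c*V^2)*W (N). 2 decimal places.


b*V = 0.0178 * 44 = 0.7832
c*V^2 = 0.0001 * 1936 = 0.1936
R_per_t = 1.44 + 0.7832 + 0.1936 = 2.4168 N/t
R_total = 2.4168 * 51 = 123.26 N

123.26


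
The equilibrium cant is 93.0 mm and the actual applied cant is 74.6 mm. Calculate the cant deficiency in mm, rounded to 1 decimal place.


Cant deficiency = equilibrium cant - actual cant
CD = 93.0 - 74.6
CD = 18.4 mm

18.4


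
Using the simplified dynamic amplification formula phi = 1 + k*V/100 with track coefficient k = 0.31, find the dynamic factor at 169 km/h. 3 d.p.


phi = 1 + k * V / 100
phi = 1 + 0.31 * 169 / 100
phi = 1 + 0.5239
phi = 1.524

1.524


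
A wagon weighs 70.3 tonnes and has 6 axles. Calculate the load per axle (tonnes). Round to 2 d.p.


Load per axle = total weight / number of axles
Load = 70.3 / 6
Load = 11.72 tonnes

11.72


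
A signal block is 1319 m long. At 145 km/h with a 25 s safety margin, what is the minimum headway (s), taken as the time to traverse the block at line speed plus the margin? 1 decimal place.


V = 145 / 3.6 = 40.2778 m/s
Block traversal time = 1319 / 40.2778 = 32.7476 s
Headway = 32.7476 + 25
Headway = 57.7 s

57.7


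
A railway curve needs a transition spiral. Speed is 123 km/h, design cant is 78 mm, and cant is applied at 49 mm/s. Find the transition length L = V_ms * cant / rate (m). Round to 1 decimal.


Convert speed: V = 123 / 3.6 = 34.1667 m/s
L = 34.1667 * 78 / 49
L = 2665.0 / 49
L = 54.4 m

54.4


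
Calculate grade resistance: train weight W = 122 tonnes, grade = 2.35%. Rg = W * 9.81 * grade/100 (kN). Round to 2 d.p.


Rg = W * 9.81 * grade / 100
Rg = 122 * 9.81 * 2.35 / 100
Rg = 1196.82 * 0.0235
Rg = 28.13 kN

28.13


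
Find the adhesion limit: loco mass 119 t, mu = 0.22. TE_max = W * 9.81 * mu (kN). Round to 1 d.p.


TE_max = W * g * mu
TE_max = 119 * 9.81 * 0.22
TE_max = 1167.39 * 0.22
TE_max = 256.8 kN

256.8


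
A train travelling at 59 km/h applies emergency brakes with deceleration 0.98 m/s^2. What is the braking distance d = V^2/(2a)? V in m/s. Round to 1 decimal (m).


Convert speed: V = 59 / 3.6 = 16.3889 m/s
V^2 = 268.5957
d = 268.5957 / (2 * 0.98)
d = 268.5957 / 1.96
d = 137.0 m

137.0


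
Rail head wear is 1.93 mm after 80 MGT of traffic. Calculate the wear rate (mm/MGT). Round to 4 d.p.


Wear rate = total wear / cumulative tonnage
Rate = 1.93 / 80
Rate = 0.0241 mm/MGT

0.0241


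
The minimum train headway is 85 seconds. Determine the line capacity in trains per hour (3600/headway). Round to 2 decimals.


Capacity = 3600 / headway
Capacity = 3600 / 85
Capacity = 42.35 trains/hour

42.35


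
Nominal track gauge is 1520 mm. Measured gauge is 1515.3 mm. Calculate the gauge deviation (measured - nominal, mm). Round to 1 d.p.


Deviation = measured - nominal
Deviation = 1515.3 - 1520
Deviation = -4.7 mm

-4.7


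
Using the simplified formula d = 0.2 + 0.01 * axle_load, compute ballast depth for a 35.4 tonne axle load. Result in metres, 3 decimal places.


d = 0.2 + 0.01 * 35.4
d = 0.2 + 0.354
d = 0.554 m

0.554


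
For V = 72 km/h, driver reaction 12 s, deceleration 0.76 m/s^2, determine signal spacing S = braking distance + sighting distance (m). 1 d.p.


V = 72 / 3.6 = 20.0 m/s
Braking distance = 20.0^2 / (2*0.76) = 263.1579 m
Sighting distance = 20.0 * 12 = 240.0 m
S = 263.1579 + 240.0 = 503.2 m

503.2


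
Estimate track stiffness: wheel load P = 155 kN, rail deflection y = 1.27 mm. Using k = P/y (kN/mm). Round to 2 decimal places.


Track stiffness k = P / y
k = 155 / 1.27
k = 122.05 kN/mm

122.05


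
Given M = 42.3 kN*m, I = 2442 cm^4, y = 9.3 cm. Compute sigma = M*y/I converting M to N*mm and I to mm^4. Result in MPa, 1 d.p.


Convert units:
M = 42.3 kN*m = 42300000 N*mm
y = 9.3 cm = 93 mm
I = 2442 cm^4 = 24420000 mm^4
sigma = 42300000 * 93 / 24420000
sigma = 161.1 MPa

161.1


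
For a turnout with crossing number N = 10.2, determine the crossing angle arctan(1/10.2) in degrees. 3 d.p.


1/N = 1/10.2 = 0.098039
angle = arctan(0.098039) = 0.097727 rad
angle = 0.097727 * 180/pi = 5.599 degrees

5.599


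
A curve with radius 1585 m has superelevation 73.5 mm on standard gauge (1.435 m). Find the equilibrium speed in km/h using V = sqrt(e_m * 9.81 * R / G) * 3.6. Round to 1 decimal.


Convert cant: e = 73.5 mm = 0.0735 m
V_ms = sqrt(0.0735 * 9.81 * 1585 / 1.435)
V_ms = sqrt(796.404512) = 28.2206 m/s
V = 28.2206 * 3.6 = 101.6 km/h

101.6


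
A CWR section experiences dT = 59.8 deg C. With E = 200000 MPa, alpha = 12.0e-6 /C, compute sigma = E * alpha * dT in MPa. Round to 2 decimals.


sigma = E * alpha * dT
sigma = 200000 * 12.0e-6 * 59.8
sigma = 2.4 * 59.8
sigma = 143.52 MPa

143.52


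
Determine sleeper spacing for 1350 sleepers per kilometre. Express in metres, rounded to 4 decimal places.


Spacing = 1000 m / number of sleepers
Spacing = 1000 / 1350
Spacing = 0.7407 m

0.7407


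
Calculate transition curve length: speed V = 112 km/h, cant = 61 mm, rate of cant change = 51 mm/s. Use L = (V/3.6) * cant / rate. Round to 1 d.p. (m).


Convert speed: V = 112 / 3.6 = 31.1111 m/s
L = 31.1111 * 61 / 51
L = 1897.7778 / 51
L = 37.2 m

37.2


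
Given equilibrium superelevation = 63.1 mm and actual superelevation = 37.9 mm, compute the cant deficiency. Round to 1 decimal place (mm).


Cant deficiency = equilibrium cant - actual cant
CD = 63.1 - 37.9
CD = 25.2 mm

25.2


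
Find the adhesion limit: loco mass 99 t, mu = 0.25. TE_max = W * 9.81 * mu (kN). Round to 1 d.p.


TE_max = W * g * mu
TE_max = 99 * 9.81 * 0.25
TE_max = 971.19 * 0.25
TE_max = 242.8 kN

242.8


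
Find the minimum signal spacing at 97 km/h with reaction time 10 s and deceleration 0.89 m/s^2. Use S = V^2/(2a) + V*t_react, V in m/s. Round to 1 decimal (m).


V = 97 / 3.6 = 26.9444 m/s
Braking distance = 26.9444^2 / (2*0.89) = 407.8669 m
Sighting distance = 26.9444 * 10 = 269.4444 m
S = 407.8669 + 269.4444 = 677.3 m

677.3


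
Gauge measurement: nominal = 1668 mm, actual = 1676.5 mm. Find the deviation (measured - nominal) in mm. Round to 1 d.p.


Deviation = measured - nominal
Deviation = 1676.5 - 1668
Deviation = 8.5 mm

8.5


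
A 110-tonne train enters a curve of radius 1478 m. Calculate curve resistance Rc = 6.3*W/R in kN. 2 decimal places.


Rc = 6.3 * W / R
Rc = 6.3 * 110 / 1478
Rc = 693.0 / 1478
Rc = 0.47 kN

0.47


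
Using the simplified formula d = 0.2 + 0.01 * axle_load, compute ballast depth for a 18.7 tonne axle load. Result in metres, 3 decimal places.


d = 0.2 + 0.01 * 18.7
d = 0.2 + 0.187
d = 0.387 m

0.387


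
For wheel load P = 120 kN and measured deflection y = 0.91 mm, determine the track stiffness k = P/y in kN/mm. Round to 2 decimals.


Track stiffness k = P / y
k = 120 / 0.91
k = 131.87 kN/mm

131.87


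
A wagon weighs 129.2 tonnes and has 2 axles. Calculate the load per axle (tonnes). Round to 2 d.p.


Load per axle = total weight / number of axles
Load = 129.2 / 2
Load = 64.60 tonnes

64.60


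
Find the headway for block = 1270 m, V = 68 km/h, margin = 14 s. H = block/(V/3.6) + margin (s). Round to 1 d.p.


V = 68 / 3.6 = 18.8889 m/s
Block traversal time = 1270 / 18.8889 = 67.2353 s
Headway = 67.2353 + 14
Headway = 81.2 s

81.2


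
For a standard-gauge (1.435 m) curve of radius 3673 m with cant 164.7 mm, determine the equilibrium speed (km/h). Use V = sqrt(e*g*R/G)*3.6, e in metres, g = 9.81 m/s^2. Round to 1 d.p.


Convert cant: e = 164.7 mm = 0.1647 m
V_ms = sqrt(0.1647 * 9.81 * 3673 / 1.435)
V_ms = sqrt(4135.534363) = 64.3081 m/s
V = 64.3081 * 3.6 = 231.5 km/h

231.5


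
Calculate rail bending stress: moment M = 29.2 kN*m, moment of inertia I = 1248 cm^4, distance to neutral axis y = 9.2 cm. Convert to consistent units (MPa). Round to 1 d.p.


Convert units:
M = 29.2 kN*m = 29200000 N*mm
y = 9.2 cm = 92 mm
I = 1248 cm^4 = 12480000 mm^4
sigma = 29200000 * 92 / 12480000
sigma = 215.3 MPa

215.3


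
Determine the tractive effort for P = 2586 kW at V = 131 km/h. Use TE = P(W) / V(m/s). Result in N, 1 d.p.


Convert: P = 2586 kW = 2586000 W
V = 131 / 3.6 = 36.3889 m/s
TE = 2586000 / 36.3889
TE = 71065.6 N

71065.6


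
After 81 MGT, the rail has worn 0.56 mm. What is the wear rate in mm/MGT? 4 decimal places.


Wear rate = total wear / cumulative tonnage
Rate = 0.56 / 81
Rate = 0.0069 mm/MGT

0.0069


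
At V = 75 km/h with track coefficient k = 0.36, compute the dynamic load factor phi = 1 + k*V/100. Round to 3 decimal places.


phi = 1 + k * V / 100
phi = 1 + 0.36 * 75 / 100
phi = 1 + 0.27
phi = 1.270

1.270


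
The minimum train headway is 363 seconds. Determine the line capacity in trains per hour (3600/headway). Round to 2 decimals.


Capacity = 3600 / headway
Capacity = 3600 / 363
Capacity = 9.92 trains/hour

9.92


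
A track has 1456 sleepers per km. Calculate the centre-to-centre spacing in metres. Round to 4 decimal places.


Spacing = 1000 m / number of sleepers
Spacing = 1000 / 1456
Spacing = 0.6868 m

0.6868


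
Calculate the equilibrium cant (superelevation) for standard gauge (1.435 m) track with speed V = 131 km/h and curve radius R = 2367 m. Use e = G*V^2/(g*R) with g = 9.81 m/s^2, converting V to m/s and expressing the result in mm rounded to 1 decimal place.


Convert speed: V = 131 / 3.6 = 36.3889 m/s
Apply formula: e = 1.435 * 36.3889^2 / (9.81 * 2367)
e = 1.435 * 1324.1512 / 23220.27
e = 0.081832 m = 81.8 mm

81.8


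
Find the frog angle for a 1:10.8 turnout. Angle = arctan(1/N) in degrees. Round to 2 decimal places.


1/N = 1/10.8 = 0.092593
angle = arctan(0.092593) = 0.092329 rad
angle = 0.092329 * 180/pi = 5.29 degrees

5.29


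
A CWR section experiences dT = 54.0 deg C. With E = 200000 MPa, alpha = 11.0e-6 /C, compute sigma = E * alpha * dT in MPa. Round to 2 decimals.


sigma = E * alpha * dT
sigma = 200000 * 11.0e-6 * 54.0
sigma = 2.2 * 54.0
sigma = 118.80 MPa

118.80


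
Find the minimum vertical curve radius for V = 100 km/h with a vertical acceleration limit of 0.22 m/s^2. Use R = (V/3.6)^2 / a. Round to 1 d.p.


Convert speed: V = 100 / 3.6 = 27.7778 m/s
V^2 = 771.6049 m^2/s^2
R_v = 771.6049 / 0.22
R_v = 3507.3 m

3507.3


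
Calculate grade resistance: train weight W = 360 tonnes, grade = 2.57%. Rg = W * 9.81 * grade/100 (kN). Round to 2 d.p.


Rg = W * 9.81 * grade / 100
Rg = 360 * 9.81 * 2.57 / 100
Rg = 3531.6 * 0.0257
Rg = 90.76 kN

90.76


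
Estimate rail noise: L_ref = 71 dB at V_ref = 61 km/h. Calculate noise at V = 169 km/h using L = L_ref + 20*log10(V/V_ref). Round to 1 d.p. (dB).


V/V_ref = 169 / 61 = 2.770492
log10(2.770492) = 0.442557
20 * 0.442557 = 8.8511
L = 71 + 8.8511 = 79.9 dB

79.9


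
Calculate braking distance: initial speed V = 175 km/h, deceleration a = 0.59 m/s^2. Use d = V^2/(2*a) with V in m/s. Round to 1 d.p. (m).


Convert speed: V = 175 / 3.6 = 48.6111 m/s
V^2 = 2363.0401
d = 2363.0401 / (2 * 0.59)
d = 2363.0401 / 1.18
d = 2002.6 m

2002.6


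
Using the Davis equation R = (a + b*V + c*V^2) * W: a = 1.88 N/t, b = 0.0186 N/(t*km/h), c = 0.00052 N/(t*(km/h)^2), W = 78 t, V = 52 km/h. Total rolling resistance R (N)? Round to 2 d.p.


b*V = 0.0186 * 52 = 0.9672
c*V^2 = 0.00052 * 2704 = 1.40608
R_per_t = 1.88 + 0.9672 + 1.40608 = 4.25328 N/t
R_total = 4.25328 * 78 = 331.76 N

331.76


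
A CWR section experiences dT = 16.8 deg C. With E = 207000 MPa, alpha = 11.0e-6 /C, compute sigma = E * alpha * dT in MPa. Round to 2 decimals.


sigma = E * alpha * dT
sigma = 207000 * 11.0e-6 * 16.8
sigma = 2.277 * 16.8
sigma = 38.25 MPa

38.25


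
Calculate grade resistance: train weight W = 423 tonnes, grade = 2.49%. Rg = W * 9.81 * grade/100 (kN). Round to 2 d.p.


Rg = W * 9.81 * grade / 100
Rg = 423 * 9.81 * 2.49 / 100
Rg = 4149.63 * 0.0249
Rg = 103.33 kN

103.33


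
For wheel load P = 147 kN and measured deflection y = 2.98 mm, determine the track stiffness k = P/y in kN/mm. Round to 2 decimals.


Track stiffness k = P / y
k = 147 / 2.98
k = 49.33 kN/mm

49.33


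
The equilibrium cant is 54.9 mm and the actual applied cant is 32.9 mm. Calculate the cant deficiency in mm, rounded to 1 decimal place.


Cant deficiency = equilibrium cant - actual cant
CD = 54.9 - 32.9
CD = 22.0 mm

22.0


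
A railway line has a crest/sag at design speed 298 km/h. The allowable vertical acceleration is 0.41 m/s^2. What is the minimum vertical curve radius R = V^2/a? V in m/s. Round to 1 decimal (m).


Convert speed: V = 298 / 3.6 = 82.7778 m/s
V^2 = 6852.1605 m^2/s^2
R_v = 6852.1605 / 0.41
R_v = 16712.6 m

16712.6


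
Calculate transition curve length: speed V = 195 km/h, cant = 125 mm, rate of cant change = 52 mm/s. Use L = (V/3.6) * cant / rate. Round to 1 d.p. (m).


Convert speed: V = 195 / 3.6 = 54.1667 m/s
L = 54.1667 * 125 / 52
L = 6770.8333 / 52
L = 130.2 m

130.2


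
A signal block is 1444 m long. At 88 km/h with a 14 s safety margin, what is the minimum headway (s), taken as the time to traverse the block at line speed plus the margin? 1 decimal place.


V = 88 / 3.6 = 24.4444 m/s
Block traversal time = 1444 / 24.4444 = 59.0727 s
Headway = 59.0727 + 14
Headway = 73.1 s

73.1


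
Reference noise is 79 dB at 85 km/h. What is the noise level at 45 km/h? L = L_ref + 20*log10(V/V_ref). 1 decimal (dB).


V/V_ref = 45 / 85 = 0.529412
log10(0.529412) = -0.276206
20 * -0.276206 = -5.5241
L = 79 + -5.5241 = 73.5 dB

73.5


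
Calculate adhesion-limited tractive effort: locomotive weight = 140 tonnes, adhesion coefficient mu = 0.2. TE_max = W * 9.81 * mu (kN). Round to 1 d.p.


TE_max = W * g * mu
TE_max = 140 * 9.81 * 0.2
TE_max = 1373.4 * 0.2
TE_max = 274.7 kN

274.7


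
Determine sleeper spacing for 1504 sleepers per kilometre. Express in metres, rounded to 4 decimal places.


Spacing = 1000 m / number of sleepers
Spacing = 1000 / 1504
Spacing = 0.6649 m

0.6649


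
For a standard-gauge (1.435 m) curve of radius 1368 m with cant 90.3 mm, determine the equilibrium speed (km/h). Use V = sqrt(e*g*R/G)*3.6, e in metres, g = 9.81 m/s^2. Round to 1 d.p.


Convert cant: e = 90.3 mm = 0.0903 m
V_ms = sqrt(0.0903 * 9.81 * 1368 / 1.435)
V_ms = sqrt(844.483083) = 29.06 m/s
V = 29.06 * 3.6 = 104.6 km/h

104.6


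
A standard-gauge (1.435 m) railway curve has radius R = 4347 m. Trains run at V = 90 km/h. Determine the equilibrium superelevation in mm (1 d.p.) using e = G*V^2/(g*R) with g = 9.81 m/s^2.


Convert speed: V = 90 / 3.6 = 25.0 m/s
Apply formula: e = 1.435 * 25.0^2 / (9.81 * 4347)
e = 1.435 * 625.0 / 42644.07
e = 0.021032 m = 21.0 mm

21.0


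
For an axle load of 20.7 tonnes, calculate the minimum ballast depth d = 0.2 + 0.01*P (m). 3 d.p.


d = 0.2 + 0.01 * 20.7
d = 0.2 + 0.207
d = 0.407 m

0.407


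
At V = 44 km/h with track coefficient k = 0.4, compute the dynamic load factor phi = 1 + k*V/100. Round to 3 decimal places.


phi = 1 + k * V / 100
phi = 1 + 0.4 * 44 / 100
phi = 1 + 0.176
phi = 1.176

1.176


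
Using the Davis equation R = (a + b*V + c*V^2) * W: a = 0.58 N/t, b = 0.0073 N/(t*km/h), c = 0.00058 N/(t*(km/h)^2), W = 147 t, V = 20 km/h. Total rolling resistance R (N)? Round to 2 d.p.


b*V = 0.0073 * 20 = 0.146
c*V^2 = 0.00058 * 400 = 0.232
R_per_t = 0.58 + 0.146 + 0.232 = 0.958 N/t
R_total = 0.958 * 147 = 140.83 N

140.83


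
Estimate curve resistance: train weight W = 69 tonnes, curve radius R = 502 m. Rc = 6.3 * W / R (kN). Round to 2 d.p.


Rc = 6.3 * W / R
Rc = 6.3 * 69 / 502
Rc = 434.7 / 502
Rc = 0.87 kN

0.87


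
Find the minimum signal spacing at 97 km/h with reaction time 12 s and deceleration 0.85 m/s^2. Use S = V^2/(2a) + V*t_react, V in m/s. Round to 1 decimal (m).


V = 97 / 3.6 = 26.9444 m/s
Braking distance = 26.9444^2 / (2*0.85) = 427.0606 m
Sighting distance = 26.9444 * 12 = 323.3333 m
S = 427.0606 + 323.3333 = 750.4 m

750.4


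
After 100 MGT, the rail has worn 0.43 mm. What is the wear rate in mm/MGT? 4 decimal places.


Wear rate = total wear / cumulative tonnage
Rate = 0.43 / 100
Rate = 0.0043 mm/MGT

0.0043


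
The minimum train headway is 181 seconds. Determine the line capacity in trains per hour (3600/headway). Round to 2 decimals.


Capacity = 3600 / headway
Capacity = 3600 / 181
Capacity = 19.89 trains/hour

19.89


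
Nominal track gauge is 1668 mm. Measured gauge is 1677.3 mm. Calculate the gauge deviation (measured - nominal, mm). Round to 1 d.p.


Deviation = measured - nominal
Deviation = 1677.3 - 1668
Deviation = 9.3 mm

9.3


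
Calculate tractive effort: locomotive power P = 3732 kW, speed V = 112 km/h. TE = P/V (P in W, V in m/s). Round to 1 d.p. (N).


Convert: P = 3732 kW = 3732000 W
V = 112 / 3.6 = 31.1111 m/s
TE = 3732000 / 31.1111
TE = 119957.1 N

119957.1


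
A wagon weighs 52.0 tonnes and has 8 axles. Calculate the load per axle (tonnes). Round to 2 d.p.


Load per axle = total weight / number of axles
Load = 52.0 / 8
Load = 6.50 tonnes

6.50


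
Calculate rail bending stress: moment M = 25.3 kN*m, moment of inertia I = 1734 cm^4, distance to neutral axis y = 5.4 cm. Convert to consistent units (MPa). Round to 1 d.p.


Convert units:
M = 25.3 kN*m = 25300000 N*mm
y = 5.4 cm = 54 mm
I = 1734 cm^4 = 17340000 mm^4
sigma = 25300000 * 54 / 17340000
sigma = 78.8 MPa

78.8


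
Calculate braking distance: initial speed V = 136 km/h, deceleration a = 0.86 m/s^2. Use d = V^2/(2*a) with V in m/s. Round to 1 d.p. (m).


Convert speed: V = 136 / 3.6 = 37.7778 m/s
V^2 = 1427.1605
d = 1427.1605 / (2 * 0.86)
d = 1427.1605 / 1.72
d = 829.7 m

829.7


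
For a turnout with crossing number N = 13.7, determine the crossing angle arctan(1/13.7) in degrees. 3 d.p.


1/N = 1/13.7 = 0.072993
angle = arctan(0.072993) = 0.072863 rad
angle = 0.072863 * 180/pi = 4.175 degrees

4.175


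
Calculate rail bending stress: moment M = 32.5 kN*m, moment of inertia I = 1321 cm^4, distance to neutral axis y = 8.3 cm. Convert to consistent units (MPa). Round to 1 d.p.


Convert units:
M = 32.5 kN*m = 32500000 N*mm
y = 8.3 cm = 83 mm
I = 1321 cm^4 = 13210000 mm^4
sigma = 32500000 * 83 / 13210000
sigma = 204.2 MPa

204.2


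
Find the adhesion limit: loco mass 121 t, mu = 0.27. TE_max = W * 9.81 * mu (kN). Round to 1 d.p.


TE_max = W * g * mu
TE_max = 121 * 9.81 * 0.27
TE_max = 1187.01 * 0.27
TE_max = 320.5 kN

320.5


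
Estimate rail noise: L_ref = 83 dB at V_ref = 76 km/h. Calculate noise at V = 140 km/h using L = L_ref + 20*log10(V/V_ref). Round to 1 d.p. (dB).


V/V_ref = 140 / 76 = 1.842105
log10(1.842105) = 0.265314
20 * 0.265314 = 5.3063
L = 83 + 5.3063 = 88.3 dB

88.3


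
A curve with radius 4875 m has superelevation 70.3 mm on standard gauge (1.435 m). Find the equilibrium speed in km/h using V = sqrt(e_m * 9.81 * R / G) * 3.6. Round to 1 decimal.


Convert cant: e = 70.3 mm = 0.0703 m
V_ms = sqrt(0.0703 * 9.81 * 4875 / 1.435)
V_ms = sqrt(2342.86385) = 48.4031 m/s
V = 48.4031 * 3.6 = 174.3 km/h

174.3


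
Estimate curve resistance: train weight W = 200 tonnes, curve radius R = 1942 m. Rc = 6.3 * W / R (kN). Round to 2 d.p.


Rc = 6.3 * W / R
Rc = 6.3 * 200 / 1942
Rc = 1260.0 / 1942
Rc = 0.65 kN

0.65


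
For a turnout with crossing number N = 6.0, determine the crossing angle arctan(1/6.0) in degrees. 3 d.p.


1/N = 1/6.0 = 0.166667
angle = arctan(0.166667) = 0.165149 rad
angle = 0.165149 * 180/pi = 9.462 degrees

9.462


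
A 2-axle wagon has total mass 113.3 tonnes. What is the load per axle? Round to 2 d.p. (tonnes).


Load per axle = total weight / number of axles
Load = 113.3 / 2
Load = 56.65 tonnes

56.65


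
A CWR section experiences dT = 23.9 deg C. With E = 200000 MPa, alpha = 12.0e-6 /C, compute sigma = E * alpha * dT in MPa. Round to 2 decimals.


sigma = E * alpha * dT
sigma = 200000 * 12.0e-6 * 23.9
sigma = 2.4 * 23.9
sigma = 57.36 MPa

57.36


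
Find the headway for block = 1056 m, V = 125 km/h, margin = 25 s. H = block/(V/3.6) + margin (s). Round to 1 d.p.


V = 125 / 3.6 = 34.7222 m/s
Block traversal time = 1056 / 34.7222 = 30.4128 s
Headway = 30.4128 + 25
Headway = 55.4 s

55.4


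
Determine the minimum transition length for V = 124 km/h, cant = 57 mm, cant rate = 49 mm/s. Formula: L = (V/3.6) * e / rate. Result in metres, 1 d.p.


Convert speed: V = 124 / 3.6 = 34.4444 m/s
L = 34.4444 * 57 / 49
L = 1963.3333 / 49
L = 40.1 m

40.1


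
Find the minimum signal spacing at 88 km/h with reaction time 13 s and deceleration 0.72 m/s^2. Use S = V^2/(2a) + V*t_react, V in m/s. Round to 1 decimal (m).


V = 88 / 3.6 = 24.4444 m/s
Braking distance = 24.4444^2 / (2*0.72) = 414.952 m
Sighting distance = 24.4444 * 13 = 317.7778 m
S = 414.952 + 317.7778 = 732.7 m

732.7


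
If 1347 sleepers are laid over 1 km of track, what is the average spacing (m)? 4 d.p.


Spacing = 1000 m / number of sleepers
Spacing = 1000 / 1347
Spacing = 0.7424 m

0.7424


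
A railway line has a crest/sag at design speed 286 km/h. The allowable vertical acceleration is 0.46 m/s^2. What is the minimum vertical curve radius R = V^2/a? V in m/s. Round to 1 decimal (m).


Convert speed: V = 286 / 3.6 = 79.4444 m/s
V^2 = 6311.4198 m^2/s^2
R_v = 6311.4198 / 0.46
R_v = 13720.5 m

13720.5


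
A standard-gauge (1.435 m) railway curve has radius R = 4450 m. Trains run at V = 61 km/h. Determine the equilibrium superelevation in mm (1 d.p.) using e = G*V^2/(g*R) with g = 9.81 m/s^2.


Convert speed: V = 61 / 3.6 = 16.9444 m/s
Apply formula: e = 1.435 * 16.9444^2 / (9.81 * 4450)
e = 1.435 * 287.1142 / 43654.5
e = 0.009438 m = 9.4 mm

9.4


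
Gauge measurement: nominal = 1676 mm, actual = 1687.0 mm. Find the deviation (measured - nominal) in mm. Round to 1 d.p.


Deviation = measured - nominal
Deviation = 1687.0 - 1676
Deviation = 11.0 mm

11.0


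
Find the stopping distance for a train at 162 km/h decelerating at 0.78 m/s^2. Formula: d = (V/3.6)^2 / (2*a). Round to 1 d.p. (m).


Convert speed: V = 162 / 3.6 = 45.0 m/s
V^2 = 2025.0
d = 2025.0 / (2 * 0.78)
d = 2025.0 / 1.56
d = 1298.1 m

1298.1


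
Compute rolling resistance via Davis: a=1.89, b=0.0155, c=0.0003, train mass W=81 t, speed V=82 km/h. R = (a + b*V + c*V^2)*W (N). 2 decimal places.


b*V = 0.0155 * 82 = 1.271
c*V^2 = 0.0003 * 6724 = 2.0172
R_per_t = 1.89 + 1.271 + 2.0172 = 5.1782 N/t
R_total = 5.1782 * 81 = 419.43 N

419.43


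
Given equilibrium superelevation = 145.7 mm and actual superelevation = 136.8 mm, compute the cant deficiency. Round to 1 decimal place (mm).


Cant deficiency = equilibrium cant - actual cant
CD = 145.7 - 136.8
CD = 8.9 mm

8.9


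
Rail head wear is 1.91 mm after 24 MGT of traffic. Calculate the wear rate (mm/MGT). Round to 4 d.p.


Wear rate = total wear / cumulative tonnage
Rate = 1.91 / 24
Rate = 0.0796 mm/MGT

0.0796


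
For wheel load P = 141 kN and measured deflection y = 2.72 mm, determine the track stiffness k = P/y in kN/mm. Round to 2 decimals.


Track stiffness k = P / y
k = 141 / 2.72
k = 51.84 kN/mm

51.84


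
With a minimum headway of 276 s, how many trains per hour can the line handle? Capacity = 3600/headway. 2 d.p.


Capacity = 3600 / headway
Capacity = 3600 / 276
Capacity = 13.04 trains/hour

13.04


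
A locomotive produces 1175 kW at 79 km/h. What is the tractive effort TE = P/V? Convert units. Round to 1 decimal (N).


Convert: P = 1175 kW = 1175000 W
V = 79 / 3.6 = 21.9444 m/s
TE = 1175000 / 21.9444
TE = 53544.3 N

53544.3


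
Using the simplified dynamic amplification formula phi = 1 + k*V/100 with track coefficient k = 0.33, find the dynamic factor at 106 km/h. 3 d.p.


phi = 1 + k * V / 100
phi = 1 + 0.33 * 106 / 100
phi = 1 + 0.3498
phi = 1.350

1.350


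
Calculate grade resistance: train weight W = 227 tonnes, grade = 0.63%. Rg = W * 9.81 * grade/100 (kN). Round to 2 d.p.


Rg = W * 9.81 * grade / 100
Rg = 227 * 9.81 * 0.63 / 100
Rg = 2226.87 * 0.0063
Rg = 14.03 kN

14.03


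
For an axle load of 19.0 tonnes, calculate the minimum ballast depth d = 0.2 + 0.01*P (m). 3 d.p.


d = 0.2 + 0.01 * 19.0
d = 0.2 + 0.19
d = 0.390 m

0.390


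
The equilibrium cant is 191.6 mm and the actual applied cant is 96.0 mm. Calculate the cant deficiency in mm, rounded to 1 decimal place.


Cant deficiency = equilibrium cant - actual cant
CD = 191.6 - 96.0
CD = 95.6 mm

95.6


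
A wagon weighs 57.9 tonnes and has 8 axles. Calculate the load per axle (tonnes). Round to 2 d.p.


Load per axle = total weight / number of axles
Load = 57.9 / 8
Load = 7.24 tonnes

7.24


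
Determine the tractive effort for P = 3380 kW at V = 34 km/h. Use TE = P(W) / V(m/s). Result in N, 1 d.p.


Convert: P = 3380 kW = 3380000 W
V = 34 / 3.6 = 9.4444 m/s
TE = 3380000 / 9.4444
TE = 357882.4 N

357882.4


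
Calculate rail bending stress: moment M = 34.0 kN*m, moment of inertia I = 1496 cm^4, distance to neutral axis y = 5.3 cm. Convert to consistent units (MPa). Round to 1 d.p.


Convert units:
M = 34.0 kN*m = 34000000 N*mm
y = 5.3 cm = 53 mm
I = 1496 cm^4 = 14960000 mm^4
sigma = 34000000 * 53 / 14960000
sigma = 120.5 MPa

120.5


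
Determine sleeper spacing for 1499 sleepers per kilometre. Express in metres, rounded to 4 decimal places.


Spacing = 1000 m / number of sleepers
Spacing = 1000 / 1499
Spacing = 0.6671 m

0.6671


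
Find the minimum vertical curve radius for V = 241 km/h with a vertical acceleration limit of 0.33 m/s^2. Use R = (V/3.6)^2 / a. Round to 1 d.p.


Convert speed: V = 241 / 3.6 = 66.9444 m/s
V^2 = 4481.5586 m^2/s^2
R_v = 4481.5586 / 0.33
R_v = 13580.5 m

13580.5


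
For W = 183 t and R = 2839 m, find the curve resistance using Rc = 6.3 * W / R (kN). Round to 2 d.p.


Rc = 6.3 * W / R
Rc = 6.3 * 183 / 2839
Rc = 1152.9 / 2839
Rc = 0.41 kN

0.41


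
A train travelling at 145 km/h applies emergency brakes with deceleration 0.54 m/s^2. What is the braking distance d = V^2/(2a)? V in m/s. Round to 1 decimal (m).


Convert speed: V = 145 / 3.6 = 40.2778 m/s
V^2 = 1622.2994
d = 1622.2994 / (2 * 0.54)
d = 1622.2994 / 1.08
d = 1502.1 m

1502.1


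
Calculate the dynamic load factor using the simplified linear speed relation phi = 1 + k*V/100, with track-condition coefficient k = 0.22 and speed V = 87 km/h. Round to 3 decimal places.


phi = 1 + k * V / 100
phi = 1 + 0.22 * 87 / 100
phi = 1 + 0.1914
phi = 1.191

1.191


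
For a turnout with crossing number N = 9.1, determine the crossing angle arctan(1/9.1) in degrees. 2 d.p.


1/N = 1/9.1 = 0.10989
angle = arctan(0.10989) = 0.109451 rad
angle = 0.109451 * 180/pi = 6.27 degrees

6.27


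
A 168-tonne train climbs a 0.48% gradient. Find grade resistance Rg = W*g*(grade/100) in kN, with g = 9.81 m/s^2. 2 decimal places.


Rg = W * 9.81 * grade / 100
Rg = 168 * 9.81 * 0.48 / 100
Rg = 1648.08 * 0.0048
Rg = 7.91 kN

7.91


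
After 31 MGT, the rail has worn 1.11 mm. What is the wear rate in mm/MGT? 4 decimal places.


Wear rate = total wear / cumulative tonnage
Rate = 1.11 / 31
Rate = 0.0358 mm/MGT

0.0358


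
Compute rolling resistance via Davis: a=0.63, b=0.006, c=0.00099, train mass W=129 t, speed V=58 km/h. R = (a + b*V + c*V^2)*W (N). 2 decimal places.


b*V = 0.006 * 58 = 0.348
c*V^2 = 0.00099 * 3364 = 3.33036
R_per_t = 0.63 + 0.348 + 3.33036 = 4.30836 N/t
R_total = 4.30836 * 129 = 555.78 N

555.78


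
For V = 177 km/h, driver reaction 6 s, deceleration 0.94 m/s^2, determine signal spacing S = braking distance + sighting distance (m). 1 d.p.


V = 177 / 3.6 = 49.1667 m/s
Braking distance = 49.1667^2 / (2*0.94) = 1285.8304 m
Sighting distance = 49.1667 * 6 = 295.0 m
S = 1285.8304 + 295.0 = 1580.8 m

1580.8


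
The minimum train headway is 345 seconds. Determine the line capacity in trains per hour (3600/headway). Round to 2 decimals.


Capacity = 3600 / headway
Capacity = 3600 / 345
Capacity = 10.43 trains/hour

10.43


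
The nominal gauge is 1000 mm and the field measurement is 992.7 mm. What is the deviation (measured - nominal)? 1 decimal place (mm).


Deviation = measured - nominal
Deviation = 992.7 - 1000
Deviation = -7.3 mm

-7.3


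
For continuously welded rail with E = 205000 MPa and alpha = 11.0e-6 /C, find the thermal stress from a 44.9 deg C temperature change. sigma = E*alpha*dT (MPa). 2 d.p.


sigma = E * alpha * dT
sigma = 205000 * 11.0e-6 * 44.9
sigma = 2.255 * 44.9
sigma = 101.25 MPa

101.25


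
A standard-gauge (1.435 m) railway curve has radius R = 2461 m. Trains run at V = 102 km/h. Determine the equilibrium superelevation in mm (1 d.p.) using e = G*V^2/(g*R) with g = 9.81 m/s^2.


Convert speed: V = 102 / 3.6 = 28.3333 m/s
Apply formula: e = 1.435 * 28.3333^2 / (9.81 * 2461)
e = 1.435 * 802.7778 / 24142.41
e = 0.047716 m = 47.7 mm

47.7


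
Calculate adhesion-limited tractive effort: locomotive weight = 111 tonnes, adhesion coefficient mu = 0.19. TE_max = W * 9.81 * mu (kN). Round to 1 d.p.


TE_max = W * g * mu
TE_max = 111 * 9.81 * 0.19
TE_max = 1088.91 * 0.19
TE_max = 206.9 kN

206.9


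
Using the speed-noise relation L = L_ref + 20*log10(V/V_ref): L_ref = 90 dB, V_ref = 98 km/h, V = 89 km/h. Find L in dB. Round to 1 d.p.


V/V_ref = 89 / 98 = 0.908163
log10(0.908163) = -0.041836
20 * -0.041836 = -0.8367
L = 90 + -0.8367 = 89.2 dB

89.2


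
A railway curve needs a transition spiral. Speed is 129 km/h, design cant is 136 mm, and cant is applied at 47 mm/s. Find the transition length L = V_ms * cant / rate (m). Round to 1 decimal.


Convert speed: V = 129 / 3.6 = 35.8333 m/s
L = 35.8333 * 136 / 47
L = 4873.3333 / 47
L = 103.7 m

103.7


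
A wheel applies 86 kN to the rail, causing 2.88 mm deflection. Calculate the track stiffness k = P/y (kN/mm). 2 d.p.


Track stiffness k = P / y
k = 86 / 2.88
k = 29.86 kN/mm

29.86


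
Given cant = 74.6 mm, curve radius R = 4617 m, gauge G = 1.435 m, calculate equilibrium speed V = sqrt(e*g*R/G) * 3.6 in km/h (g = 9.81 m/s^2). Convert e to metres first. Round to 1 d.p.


Convert cant: e = 74.6 mm = 0.0746 m
V_ms = sqrt(0.0746 * 9.81 * 4617 / 1.435)
V_ms = sqrt(2354.592782) = 48.5241 m/s
V = 48.5241 * 3.6 = 174.7 km/h

174.7


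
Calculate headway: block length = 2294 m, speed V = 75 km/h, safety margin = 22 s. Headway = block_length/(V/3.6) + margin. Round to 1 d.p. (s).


V = 75 / 3.6 = 20.8333 m/s
Block traversal time = 2294 / 20.8333 = 110.112 s
Headway = 110.112 + 22
Headway = 132.1 s

132.1


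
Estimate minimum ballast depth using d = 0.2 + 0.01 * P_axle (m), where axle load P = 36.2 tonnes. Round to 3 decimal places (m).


d = 0.2 + 0.01 * 36.2
d = 0.2 + 0.362
d = 0.562 m

0.562


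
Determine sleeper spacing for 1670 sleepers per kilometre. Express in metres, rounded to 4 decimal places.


Spacing = 1000 m / number of sleepers
Spacing = 1000 / 1670
Spacing = 0.5988 m

0.5988


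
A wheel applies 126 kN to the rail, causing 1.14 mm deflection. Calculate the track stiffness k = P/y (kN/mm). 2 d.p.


Track stiffness k = P / y
k = 126 / 1.14
k = 110.53 kN/mm

110.53


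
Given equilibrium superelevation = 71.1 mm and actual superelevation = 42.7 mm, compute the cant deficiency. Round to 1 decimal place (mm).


Cant deficiency = equilibrium cant - actual cant
CD = 71.1 - 42.7
CD = 28.4 mm

28.4


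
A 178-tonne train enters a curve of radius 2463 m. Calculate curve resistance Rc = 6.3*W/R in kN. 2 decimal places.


Rc = 6.3 * W / R
Rc = 6.3 * 178 / 2463
Rc = 1121.4 / 2463
Rc = 0.46 kN

0.46


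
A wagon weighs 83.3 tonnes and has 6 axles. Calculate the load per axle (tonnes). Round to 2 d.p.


Load per axle = total weight / number of axles
Load = 83.3 / 6
Load = 13.88 tonnes

13.88


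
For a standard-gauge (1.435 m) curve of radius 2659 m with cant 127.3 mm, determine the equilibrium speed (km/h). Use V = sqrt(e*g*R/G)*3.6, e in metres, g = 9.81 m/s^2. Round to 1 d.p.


Convert cant: e = 127.3 mm = 0.1273 m
V_ms = sqrt(0.1273 * 9.81 * 2659 / 1.435)
V_ms = sqrt(2314.002625) = 48.1041 m/s
V = 48.1041 * 3.6 = 173.2 km/h

173.2


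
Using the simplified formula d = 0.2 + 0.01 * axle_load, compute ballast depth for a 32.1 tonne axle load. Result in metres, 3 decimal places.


d = 0.2 + 0.01 * 32.1
d = 0.2 + 0.321
d = 0.521 m

0.521


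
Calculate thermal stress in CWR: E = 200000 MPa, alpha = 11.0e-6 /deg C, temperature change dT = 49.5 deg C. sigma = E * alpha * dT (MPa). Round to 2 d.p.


sigma = E * alpha * dT
sigma = 200000 * 11.0e-6 * 49.5
sigma = 2.2 * 49.5
sigma = 108.90 MPa

108.90


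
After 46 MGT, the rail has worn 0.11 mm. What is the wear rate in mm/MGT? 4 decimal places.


Wear rate = total wear / cumulative tonnage
Rate = 0.11 / 46
Rate = 0.0024 mm/MGT

0.0024


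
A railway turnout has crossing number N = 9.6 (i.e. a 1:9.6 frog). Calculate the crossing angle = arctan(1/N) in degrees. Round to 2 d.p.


1/N = 1/9.6 = 0.104167
angle = arctan(0.104167) = 0.103792 rad
angle = 0.103792 * 180/pi = 5.95 degrees

5.95


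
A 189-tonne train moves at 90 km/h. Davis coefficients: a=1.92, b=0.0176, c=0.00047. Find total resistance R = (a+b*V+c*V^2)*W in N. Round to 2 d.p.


b*V = 0.0176 * 90 = 1.584
c*V^2 = 0.00047 * 8100 = 3.807
R_per_t = 1.92 + 1.584 + 3.807 = 7.311 N/t
R_total = 7.311 * 189 = 1381.78 N

1381.78


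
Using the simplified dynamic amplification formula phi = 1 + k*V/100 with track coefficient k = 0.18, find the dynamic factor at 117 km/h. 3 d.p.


phi = 1 + k * V / 100
phi = 1 + 0.18 * 117 / 100
phi = 1 + 0.2106
phi = 1.211

1.211


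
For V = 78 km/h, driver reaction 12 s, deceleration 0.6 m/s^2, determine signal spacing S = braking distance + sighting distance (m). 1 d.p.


V = 78 / 3.6 = 21.6667 m/s
Braking distance = 21.6667^2 / (2*0.6) = 391.2037 m
Sighting distance = 21.6667 * 12 = 260.0 m
S = 391.2037 + 260.0 = 651.2 m

651.2


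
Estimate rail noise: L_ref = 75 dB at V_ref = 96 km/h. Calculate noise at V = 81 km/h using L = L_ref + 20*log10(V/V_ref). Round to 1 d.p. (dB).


V/V_ref = 81 / 96 = 0.84375
log10(0.84375) = -0.073786
20 * -0.073786 = -1.4757
L = 75 + -1.4757 = 73.5 dB

73.5


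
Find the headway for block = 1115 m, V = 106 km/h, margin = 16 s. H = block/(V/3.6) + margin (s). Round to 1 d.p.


V = 106 / 3.6 = 29.4444 m/s
Block traversal time = 1115 / 29.4444 = 37.8679 s
Headway = 37.8679 + 16
Headway = 53.9 s

53.9


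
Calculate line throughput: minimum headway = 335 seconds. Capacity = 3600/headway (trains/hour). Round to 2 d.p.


Capacity = 3600 / headway
Capacity = 3600 / 335
Capacity = 10.75 trains/hour

10.75


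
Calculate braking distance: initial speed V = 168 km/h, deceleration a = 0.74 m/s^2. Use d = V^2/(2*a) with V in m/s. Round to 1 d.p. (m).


Convert speed: V = 168 / 3.6 = 46.6667 m/s
V^2 = 2177.7778
d = 2177.7778 / (2 * 0.74)
d = 2177.7778 / 1.48
d = 1471.5 m

1471.5


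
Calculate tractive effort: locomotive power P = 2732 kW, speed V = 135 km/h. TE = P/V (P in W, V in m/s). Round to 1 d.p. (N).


Convert: P = 2732 kW = 2732000 W
V = 135 / 3.6 = 37.5 m/s
TE = 2732000 / 37.5
TE = 72853.3 N

72853.3


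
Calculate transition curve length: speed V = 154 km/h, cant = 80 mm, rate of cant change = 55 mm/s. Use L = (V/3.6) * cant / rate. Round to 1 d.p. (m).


Convert speed: V = 154 / 3.6 = 42.7778 m/s
L = 42.7778 * 80 / 55
L = 3422.2222 / 55
L = 62.2 m

62.2


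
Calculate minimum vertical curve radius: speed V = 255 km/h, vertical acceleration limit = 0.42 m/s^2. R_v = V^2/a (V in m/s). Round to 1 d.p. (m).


Convert speed: V = 255 / 3.6 = 70.8333 m/s
V^2 = 5017.3611 m^2/s^2
R_v = 5017.3611 / 0.42
R_v = 11946.1 m

11946.1


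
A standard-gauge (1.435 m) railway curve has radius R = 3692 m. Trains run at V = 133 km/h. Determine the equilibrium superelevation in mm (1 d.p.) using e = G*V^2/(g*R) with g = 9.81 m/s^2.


Convert speed: V = 133 / 3.6 = 36.9444 m/s
Apply formula: e = 1.435 * 36.9444^2 / (9.81 * 3692)
e = 1.435 * 1364.892 / 36218.52
e = 0.054078 m = 54.1 mm

54.1


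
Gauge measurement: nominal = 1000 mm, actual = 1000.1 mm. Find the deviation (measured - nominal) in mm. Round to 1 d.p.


Deviation = measured - nominal
Deviation = 1000.1 - 1000
Deviation = 0.1 mm

0.1


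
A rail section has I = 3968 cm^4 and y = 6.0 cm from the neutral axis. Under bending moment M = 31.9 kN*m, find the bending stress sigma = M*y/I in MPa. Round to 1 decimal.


Convert units:
M = 31.9 kN*m = 31900000 N*mm
y = 6.0 cm = 60 mm
I = 3968 cm^4 = 39680000 mm^4
sigma = 31900000 * 60 / 39680000
sigma = 48.2 MPa

48.2


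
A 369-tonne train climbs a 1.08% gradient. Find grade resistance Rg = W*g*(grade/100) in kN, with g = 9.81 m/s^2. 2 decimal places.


Rg = W * 9.81 * grade / 100
Rg = 369 * 9.81 * 1.08 / 100
Rg = 3619.89 * 0.0108
Rg = 39.09 kN

39.09
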